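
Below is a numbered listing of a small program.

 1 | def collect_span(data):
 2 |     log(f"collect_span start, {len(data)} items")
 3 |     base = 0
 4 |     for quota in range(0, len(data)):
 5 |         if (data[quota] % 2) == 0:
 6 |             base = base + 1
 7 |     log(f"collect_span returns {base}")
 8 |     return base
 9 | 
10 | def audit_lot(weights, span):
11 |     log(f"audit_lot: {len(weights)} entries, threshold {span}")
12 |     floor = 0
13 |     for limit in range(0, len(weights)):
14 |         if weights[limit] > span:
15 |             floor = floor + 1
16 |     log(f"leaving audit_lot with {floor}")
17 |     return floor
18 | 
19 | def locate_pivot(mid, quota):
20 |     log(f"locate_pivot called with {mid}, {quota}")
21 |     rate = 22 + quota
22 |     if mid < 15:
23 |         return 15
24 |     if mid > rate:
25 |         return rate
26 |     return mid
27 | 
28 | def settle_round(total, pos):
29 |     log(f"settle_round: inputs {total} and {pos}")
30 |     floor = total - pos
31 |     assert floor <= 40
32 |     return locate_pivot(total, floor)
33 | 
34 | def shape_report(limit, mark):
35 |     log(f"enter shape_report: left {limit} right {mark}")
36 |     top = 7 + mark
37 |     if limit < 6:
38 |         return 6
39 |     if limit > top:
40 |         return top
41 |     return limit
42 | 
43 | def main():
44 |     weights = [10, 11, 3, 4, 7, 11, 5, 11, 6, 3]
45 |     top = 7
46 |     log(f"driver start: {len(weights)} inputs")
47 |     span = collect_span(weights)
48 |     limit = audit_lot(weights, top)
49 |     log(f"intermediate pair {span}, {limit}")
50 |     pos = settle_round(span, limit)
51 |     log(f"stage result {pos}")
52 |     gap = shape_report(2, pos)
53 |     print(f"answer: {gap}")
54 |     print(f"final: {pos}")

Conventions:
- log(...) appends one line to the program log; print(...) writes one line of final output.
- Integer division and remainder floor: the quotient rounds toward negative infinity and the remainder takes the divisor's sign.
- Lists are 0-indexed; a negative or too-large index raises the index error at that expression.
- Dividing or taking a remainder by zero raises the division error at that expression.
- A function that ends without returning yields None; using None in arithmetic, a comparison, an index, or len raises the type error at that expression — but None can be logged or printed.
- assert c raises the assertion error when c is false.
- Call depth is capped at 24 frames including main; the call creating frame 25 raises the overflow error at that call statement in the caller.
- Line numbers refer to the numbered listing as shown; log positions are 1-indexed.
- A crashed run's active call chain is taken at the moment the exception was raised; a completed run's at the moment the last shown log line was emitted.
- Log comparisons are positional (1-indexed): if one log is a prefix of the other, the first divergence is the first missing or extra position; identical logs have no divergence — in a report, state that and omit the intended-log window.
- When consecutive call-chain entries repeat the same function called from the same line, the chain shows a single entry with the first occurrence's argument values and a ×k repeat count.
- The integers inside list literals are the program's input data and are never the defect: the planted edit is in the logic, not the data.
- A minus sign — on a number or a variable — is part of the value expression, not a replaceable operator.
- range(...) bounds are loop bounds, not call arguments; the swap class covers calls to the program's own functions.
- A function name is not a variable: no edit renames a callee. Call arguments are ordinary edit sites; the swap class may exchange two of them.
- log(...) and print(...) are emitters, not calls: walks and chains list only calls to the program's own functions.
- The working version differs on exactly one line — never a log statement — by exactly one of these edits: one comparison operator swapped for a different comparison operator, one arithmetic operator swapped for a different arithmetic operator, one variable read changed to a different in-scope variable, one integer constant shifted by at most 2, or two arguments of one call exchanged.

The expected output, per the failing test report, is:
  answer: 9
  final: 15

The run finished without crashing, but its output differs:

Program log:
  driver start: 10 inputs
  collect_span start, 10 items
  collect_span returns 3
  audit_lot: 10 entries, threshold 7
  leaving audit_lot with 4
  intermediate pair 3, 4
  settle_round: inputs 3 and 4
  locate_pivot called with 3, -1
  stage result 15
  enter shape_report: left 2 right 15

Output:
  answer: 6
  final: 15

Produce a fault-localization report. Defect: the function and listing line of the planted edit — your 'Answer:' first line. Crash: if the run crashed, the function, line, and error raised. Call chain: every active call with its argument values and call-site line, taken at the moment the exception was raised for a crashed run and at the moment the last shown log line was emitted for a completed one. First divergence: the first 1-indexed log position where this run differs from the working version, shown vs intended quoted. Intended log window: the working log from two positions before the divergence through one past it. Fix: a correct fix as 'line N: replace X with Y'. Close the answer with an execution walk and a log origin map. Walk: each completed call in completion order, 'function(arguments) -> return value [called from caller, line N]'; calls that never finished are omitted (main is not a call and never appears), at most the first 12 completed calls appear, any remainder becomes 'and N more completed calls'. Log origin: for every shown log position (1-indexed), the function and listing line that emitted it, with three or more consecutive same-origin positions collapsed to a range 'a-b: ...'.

Answer: the defect is in main at line 52.
Core observation: The log first diverges at position 10: the faulty run prints 'enter shape_report: left 2 right 15' where the working version prints 'enter shape_report: left 15 right 2'.
Call chain: main -> shape_report(2, 15) (called at line 52).
First divergence: at position 10 the run shows 'enter shape_report: left 2 right 15' where the working version logs 'enter shape_report: left 15 right 2'.
Intended log window:
  8: locate_pivot called with 3, -1
  9: stage result 15
  10: enter shape_report: left 15 right 2
Execution walk:
  collect_span([10, 11, 3, 4, 7, 11, 5, 11, 6, 3]) -> 3  [called from main, line 47]
  audit_lot([10, 11, 3, 4, 7, 11, 5, 11, 6, 3], 7) -> 4  [called from main, line 48]
  locate_pivot(3, -1) -> 15  [called from settle_round, line 32]
  settle_round(3, 4) -> 15  [called from main, line 50]
  shape_report(2, 15) -> 6  [called from main, line 52]
Log origins:
  1 — main, line 46
  2 — collect_span, line 2
  3 — collect_span, line 7
  4 — audit_lot, line 11
  5 — audit_lot, line 16
  6 — main, line 49
  7 — settle_round, line 29
  8 — locate_pivot, line 20
  9 — main, line 51
  10 — shape_report, line 35
A correct fix: line 52: replace `shape_report(2, pos)` with `shape_report(pos, 2)`.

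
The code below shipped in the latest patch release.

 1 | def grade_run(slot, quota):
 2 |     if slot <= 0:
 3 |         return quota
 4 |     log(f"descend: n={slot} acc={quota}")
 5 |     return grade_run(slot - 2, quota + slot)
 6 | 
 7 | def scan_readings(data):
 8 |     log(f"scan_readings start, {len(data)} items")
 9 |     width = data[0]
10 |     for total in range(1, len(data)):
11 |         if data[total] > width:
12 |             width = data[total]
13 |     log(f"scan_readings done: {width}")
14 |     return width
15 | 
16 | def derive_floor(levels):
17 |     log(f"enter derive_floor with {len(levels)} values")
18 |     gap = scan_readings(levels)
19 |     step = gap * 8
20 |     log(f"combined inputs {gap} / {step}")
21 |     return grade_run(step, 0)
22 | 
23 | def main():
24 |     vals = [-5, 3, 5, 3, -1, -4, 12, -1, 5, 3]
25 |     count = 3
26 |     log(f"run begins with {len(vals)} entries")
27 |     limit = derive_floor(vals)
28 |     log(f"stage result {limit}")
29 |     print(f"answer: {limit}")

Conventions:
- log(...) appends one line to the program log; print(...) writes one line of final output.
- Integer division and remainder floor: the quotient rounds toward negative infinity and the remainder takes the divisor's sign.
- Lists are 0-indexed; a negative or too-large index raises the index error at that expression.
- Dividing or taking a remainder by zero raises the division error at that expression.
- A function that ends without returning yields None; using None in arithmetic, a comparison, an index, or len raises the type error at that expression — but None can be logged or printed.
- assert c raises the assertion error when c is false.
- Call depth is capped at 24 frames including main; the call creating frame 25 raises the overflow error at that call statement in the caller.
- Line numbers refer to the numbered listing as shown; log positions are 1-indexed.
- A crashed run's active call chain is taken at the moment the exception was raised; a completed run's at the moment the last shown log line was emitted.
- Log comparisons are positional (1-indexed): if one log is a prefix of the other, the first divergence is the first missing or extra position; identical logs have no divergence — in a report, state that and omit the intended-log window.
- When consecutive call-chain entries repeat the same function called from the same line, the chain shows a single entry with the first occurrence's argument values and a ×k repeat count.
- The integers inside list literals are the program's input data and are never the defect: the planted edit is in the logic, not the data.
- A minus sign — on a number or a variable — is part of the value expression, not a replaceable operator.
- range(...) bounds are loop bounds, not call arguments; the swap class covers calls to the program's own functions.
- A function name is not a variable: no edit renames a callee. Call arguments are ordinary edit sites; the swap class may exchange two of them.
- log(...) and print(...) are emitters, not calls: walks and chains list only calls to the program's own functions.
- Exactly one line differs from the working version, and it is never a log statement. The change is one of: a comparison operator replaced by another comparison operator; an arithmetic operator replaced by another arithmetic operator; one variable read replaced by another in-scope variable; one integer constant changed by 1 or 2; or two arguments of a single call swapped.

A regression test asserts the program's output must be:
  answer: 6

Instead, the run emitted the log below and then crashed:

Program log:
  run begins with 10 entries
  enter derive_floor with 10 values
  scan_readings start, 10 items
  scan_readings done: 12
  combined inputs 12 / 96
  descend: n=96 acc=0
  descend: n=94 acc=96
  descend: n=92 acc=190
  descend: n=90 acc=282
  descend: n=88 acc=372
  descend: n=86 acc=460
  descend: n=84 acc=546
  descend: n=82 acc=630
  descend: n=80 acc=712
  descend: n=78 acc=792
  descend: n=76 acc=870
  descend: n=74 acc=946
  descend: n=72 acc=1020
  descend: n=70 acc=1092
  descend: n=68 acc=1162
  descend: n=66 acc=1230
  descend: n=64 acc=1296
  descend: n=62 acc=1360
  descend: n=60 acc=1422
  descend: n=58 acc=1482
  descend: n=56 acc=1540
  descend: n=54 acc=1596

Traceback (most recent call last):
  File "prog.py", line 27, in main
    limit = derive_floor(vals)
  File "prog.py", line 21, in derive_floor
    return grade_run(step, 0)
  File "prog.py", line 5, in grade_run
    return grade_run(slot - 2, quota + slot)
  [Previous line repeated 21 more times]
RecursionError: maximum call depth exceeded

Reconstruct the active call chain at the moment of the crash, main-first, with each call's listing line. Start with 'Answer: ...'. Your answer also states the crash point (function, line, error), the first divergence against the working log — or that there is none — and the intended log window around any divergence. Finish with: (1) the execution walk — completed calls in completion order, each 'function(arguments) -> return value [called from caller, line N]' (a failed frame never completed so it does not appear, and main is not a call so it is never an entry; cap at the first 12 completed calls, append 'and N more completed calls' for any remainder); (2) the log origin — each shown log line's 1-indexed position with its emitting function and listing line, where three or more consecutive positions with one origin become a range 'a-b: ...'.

Answer: main -> derive_floor (called at line 27) -> grade_run (called at line 21) -> grade_run (called at line 5) ×21.
Key fact: Position 5 is the first bad log line: 'combined inputs 12 / 96' should read 'combined inputs 12 / 4'.
Crash: grade_run, line 5, RecursionError.
First divergence: position 5; shown 'combined inputs 12 / 96' vs intended 'combined inputs 12 / 4'.
Intended log window:
  3: scan_readings start, 10 items
  4: scan_readings done: 12
  5: combined inputs 12 / 4
  6: descend: n=4 acc=0
Execution walk:
  scan_readings([-5, 3, 5, 3, -1, -4, 12, -1, 5, 3]) -> 12  [called from derive_floor, line 18]
Log origins:
  1: from main, line 26
  2: from derive_floor, line 17
  3: from scan_readings, line 8
  4: from scan_readings, line 13
  5: from derive_floor, line 20
  6-27: from grade_run, line 4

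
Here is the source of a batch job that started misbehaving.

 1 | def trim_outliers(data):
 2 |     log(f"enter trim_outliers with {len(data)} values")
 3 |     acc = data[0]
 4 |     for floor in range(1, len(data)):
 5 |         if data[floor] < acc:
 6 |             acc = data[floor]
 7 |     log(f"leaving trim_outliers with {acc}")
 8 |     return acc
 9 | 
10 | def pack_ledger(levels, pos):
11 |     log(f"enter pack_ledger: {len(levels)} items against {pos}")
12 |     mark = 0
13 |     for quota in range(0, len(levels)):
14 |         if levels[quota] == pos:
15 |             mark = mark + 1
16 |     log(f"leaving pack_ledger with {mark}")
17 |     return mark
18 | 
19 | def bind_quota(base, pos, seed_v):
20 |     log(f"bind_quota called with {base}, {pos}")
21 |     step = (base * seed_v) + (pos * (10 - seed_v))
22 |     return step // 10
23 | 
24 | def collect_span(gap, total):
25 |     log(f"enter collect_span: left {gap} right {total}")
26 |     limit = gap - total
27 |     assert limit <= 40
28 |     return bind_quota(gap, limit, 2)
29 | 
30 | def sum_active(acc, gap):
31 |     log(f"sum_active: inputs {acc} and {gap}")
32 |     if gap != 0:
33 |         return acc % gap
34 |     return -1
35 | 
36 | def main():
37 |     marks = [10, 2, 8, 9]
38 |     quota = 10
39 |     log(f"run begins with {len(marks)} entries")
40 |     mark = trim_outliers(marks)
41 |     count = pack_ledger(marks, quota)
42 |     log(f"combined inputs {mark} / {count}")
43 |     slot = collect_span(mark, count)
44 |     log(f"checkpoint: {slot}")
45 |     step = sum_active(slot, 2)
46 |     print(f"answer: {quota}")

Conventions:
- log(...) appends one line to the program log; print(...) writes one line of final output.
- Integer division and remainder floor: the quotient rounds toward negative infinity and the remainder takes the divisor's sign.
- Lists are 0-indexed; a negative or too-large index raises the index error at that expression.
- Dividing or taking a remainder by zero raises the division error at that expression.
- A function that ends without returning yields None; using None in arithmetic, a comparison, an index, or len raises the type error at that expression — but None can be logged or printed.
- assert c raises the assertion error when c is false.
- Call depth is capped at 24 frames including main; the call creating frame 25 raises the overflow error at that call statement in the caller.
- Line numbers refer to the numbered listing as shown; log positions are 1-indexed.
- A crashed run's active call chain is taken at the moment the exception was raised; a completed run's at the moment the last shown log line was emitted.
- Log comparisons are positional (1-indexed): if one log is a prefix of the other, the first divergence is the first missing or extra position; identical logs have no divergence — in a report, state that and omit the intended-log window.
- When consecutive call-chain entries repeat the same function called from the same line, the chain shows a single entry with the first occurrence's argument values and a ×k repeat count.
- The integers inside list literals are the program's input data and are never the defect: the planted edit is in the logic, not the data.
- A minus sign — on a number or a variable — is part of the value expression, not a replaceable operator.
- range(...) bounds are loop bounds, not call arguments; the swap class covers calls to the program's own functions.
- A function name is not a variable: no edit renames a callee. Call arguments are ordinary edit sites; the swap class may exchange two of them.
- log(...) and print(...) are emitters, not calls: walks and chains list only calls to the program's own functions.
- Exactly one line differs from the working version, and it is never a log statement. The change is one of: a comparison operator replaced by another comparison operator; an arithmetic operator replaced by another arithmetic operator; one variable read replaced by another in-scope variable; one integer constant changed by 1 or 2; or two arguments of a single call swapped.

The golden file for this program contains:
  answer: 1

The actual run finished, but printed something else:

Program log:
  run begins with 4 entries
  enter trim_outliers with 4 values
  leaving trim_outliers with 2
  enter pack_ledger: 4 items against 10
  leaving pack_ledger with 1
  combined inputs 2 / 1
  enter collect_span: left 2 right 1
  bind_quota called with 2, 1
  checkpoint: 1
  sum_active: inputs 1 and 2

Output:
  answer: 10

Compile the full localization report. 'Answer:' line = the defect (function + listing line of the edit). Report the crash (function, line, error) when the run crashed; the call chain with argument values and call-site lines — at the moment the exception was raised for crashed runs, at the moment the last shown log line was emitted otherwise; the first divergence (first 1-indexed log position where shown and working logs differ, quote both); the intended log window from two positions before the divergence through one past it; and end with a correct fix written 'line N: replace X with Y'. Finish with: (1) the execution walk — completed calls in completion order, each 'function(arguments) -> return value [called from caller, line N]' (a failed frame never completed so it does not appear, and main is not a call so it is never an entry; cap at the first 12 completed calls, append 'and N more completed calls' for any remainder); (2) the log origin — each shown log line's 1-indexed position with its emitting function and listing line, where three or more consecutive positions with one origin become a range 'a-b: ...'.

Answer: the defect is in main at line 46.
The tell: The two runs log identically and part ways only at the printed values.
Call chain: main -> sum_active(1, 2) (called at line 45).
First divergence: none (the log streams are identical).
Execution walk:
  trim_outliers([10, 2, 8, 9]) -> 2  [called from main, line 40]
  pack_ledger([10, 2, 8, 9], 10) -> 1  [called from main, line 41]
  bind_quota(2, 1, 2) -> 1  [called from collect_span, line 28]
  collect_span(2, 1) -> 1  [called from main, line 43]
  sum_active(1, 2) -> 1  [called from main, line 45]
Log origins:
  1 — main, line 39
  2 — trim_outliers, line 2
  3 — trim_outliers, line 7
  4 — pack_ledger, line 11
  5 — pack_ledger, line 16
  6 — main, line 42
  7 — collect_span, line 25
  8 — bind_quota, line 20
  9 — main, line 44
  10 — sum_active, line 31
A correct fix: line 46: replace `quota` with `step`.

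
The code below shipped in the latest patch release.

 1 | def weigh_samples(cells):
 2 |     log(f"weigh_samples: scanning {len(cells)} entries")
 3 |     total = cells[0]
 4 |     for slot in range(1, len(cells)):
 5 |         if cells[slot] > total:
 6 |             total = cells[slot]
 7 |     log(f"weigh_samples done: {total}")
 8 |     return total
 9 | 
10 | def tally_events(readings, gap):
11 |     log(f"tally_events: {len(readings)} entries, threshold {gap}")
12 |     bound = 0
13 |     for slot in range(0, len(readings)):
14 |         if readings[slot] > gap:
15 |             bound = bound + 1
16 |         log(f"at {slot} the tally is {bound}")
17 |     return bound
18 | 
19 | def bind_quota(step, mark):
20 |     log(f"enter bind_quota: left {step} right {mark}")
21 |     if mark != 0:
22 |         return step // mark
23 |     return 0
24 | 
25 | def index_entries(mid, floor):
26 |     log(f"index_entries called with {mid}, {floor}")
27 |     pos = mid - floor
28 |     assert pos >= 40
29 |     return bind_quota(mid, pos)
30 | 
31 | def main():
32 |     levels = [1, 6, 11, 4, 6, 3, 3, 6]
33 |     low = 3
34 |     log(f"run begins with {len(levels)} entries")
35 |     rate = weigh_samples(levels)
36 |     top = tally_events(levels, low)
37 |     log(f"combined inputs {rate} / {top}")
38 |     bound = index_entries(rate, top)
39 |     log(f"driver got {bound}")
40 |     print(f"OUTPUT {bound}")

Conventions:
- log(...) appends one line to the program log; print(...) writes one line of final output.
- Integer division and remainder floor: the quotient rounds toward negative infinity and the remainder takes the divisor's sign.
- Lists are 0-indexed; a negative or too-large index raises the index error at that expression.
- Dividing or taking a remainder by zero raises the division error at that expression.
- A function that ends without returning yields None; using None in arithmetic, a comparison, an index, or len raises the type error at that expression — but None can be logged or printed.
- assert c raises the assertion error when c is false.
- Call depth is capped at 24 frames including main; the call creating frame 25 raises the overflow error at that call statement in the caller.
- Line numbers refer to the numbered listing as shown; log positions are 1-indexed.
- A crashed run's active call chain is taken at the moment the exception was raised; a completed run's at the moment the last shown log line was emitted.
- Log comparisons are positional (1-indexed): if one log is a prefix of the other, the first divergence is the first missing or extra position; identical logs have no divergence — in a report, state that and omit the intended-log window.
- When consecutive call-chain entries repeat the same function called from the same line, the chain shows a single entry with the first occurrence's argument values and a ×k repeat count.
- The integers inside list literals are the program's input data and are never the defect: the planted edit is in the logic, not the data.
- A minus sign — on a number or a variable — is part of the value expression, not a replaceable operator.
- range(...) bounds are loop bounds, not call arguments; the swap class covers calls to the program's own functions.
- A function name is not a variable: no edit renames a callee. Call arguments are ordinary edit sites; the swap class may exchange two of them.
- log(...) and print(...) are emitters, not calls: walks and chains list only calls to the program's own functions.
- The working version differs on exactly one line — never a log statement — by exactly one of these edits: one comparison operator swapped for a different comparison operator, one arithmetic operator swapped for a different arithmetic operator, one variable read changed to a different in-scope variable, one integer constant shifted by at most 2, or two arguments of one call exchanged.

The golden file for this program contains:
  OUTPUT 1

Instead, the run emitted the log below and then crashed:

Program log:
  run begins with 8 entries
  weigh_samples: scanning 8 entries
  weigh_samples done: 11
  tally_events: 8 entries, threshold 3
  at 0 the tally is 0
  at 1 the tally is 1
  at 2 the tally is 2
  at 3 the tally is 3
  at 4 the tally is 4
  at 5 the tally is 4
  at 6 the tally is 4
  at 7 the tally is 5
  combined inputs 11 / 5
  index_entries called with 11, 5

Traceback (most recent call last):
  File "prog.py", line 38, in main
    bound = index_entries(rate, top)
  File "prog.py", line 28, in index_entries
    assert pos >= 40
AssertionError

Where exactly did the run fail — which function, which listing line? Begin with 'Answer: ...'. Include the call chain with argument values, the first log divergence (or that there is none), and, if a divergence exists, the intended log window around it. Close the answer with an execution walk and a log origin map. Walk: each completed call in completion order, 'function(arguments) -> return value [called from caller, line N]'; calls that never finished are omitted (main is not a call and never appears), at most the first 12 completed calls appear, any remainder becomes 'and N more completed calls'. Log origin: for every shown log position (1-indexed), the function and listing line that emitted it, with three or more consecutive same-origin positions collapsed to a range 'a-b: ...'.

Answer: the error was raised in index_entries, line 28.
Key observation: The log ends early — 14 lines, where the working version next logs 'enter bind_quota: left 11 right 6'.
Call chain: main -> index_entries(11, 5) (called at line 38).
First divergence: position 15 — the faulty run's log ends after 14 lines; the working version continues with 'enter bind_quota: left 11 right 6'.
Intended log window:
  13: combined inputs 11 / 5
  14: index_entries called with 11, 5
  15: enter bind_quota: left 11 right 6
  16: driver got 1
Execution walk:
  weigh_samples([1, 6, 11, 4, 6, 3, 3, 6]) -> 11  [called from main, line 35]
  tally_events([1, 6, 11, 4, 6, 3, 3, 6], 3) -> 5  [called from main, line 36]
Log line origins:
  1: emitted by main (line 34)
  2: emitted by weigh_samples (line 2)
  3: emitted by weigh_samples (line 7)
  4: emitted by tally_events (line 11)
  5-12: emitted by tally_events (line 16)
  13: emitted by main (line 37)
  14: emitted by index_entries (line 26)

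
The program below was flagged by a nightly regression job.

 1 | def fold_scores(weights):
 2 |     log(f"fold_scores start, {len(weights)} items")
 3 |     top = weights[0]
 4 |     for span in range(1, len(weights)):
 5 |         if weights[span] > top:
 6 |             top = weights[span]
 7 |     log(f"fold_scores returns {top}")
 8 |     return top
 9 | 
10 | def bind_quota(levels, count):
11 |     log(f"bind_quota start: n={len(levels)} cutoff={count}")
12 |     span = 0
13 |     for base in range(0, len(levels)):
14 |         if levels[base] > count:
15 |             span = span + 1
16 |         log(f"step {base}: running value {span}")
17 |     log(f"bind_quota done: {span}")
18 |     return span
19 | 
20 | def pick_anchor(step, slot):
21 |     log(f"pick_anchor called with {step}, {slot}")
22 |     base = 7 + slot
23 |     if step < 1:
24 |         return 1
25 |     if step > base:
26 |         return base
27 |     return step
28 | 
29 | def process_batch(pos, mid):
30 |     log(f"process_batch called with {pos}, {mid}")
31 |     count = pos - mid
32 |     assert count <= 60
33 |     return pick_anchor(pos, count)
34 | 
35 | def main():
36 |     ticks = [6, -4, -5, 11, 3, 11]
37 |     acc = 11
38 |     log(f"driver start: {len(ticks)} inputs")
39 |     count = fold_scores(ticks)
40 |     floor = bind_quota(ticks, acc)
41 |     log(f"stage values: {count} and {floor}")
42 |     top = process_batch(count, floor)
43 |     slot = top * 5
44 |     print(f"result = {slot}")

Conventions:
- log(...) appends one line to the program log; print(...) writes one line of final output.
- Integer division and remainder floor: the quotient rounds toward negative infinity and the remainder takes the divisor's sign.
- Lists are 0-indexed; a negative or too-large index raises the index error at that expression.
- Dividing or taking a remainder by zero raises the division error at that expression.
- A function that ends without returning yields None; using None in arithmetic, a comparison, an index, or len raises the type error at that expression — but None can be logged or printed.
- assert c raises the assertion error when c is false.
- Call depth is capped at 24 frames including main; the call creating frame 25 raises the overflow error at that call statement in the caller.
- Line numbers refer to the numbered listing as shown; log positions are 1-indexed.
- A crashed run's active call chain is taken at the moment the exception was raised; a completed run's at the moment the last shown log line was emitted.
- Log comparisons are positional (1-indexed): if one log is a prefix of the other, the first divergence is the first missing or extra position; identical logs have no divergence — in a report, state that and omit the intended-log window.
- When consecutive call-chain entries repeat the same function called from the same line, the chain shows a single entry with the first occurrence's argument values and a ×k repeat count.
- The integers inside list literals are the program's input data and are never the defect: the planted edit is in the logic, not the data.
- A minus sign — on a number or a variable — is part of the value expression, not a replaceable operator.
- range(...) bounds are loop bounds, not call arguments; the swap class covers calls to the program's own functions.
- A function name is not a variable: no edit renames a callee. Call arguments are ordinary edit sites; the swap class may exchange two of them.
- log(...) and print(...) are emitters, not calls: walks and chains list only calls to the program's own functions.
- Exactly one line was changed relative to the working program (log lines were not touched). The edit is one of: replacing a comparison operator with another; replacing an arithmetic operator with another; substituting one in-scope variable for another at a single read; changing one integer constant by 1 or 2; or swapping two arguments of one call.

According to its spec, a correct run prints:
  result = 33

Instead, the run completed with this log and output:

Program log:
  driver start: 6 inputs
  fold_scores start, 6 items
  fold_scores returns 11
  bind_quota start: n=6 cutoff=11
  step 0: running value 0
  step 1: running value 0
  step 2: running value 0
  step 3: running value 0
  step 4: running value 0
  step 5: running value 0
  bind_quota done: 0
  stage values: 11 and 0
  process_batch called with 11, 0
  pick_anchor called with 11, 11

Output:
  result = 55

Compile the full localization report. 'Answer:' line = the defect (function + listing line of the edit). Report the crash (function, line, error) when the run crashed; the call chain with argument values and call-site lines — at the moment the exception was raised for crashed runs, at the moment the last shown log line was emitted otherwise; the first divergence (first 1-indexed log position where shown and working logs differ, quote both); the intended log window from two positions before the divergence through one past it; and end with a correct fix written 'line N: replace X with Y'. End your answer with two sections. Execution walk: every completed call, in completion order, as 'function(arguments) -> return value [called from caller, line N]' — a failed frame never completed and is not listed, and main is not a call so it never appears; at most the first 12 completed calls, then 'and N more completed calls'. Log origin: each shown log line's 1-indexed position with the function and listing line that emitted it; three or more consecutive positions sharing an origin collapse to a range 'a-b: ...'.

Answer: the defect is in main at line 43.
Key observation: No log line changed; the fault shows up purely in the output.
Call chain: main -> process_batch(11, 0) (called at line 42) -> pick_anchor(11, 11) (called at line 33).
First divergence: there is none — every log position agrees.
Execution walk:
  fold_scores([6, -4, -5, 11, 3, 11]) -> 11  [called from main, line 39]
  bind_quota([6, -4, -5, 11, 3, 11], 11) -> 0  [called from main, line 40]
  pick_anchor(11, 11) -> 11  [called from process_batch, line 33]
  process_batch(11, 0) -> 11  [called from main, line 42]
Log line origins:
  1: from main, line 38
  2: from fold_scores, line 2
  3: from fold_scores, line 7
  4: from bind_quota, line 11
  5-10: from bind_quota, line 16
  11: from bind_quota, line 17
  12: from main, line 41
  13: from process_batch, line 30
  14: from pick_anchor, line 21
A correct fix: line 43: replace `5` with `3`.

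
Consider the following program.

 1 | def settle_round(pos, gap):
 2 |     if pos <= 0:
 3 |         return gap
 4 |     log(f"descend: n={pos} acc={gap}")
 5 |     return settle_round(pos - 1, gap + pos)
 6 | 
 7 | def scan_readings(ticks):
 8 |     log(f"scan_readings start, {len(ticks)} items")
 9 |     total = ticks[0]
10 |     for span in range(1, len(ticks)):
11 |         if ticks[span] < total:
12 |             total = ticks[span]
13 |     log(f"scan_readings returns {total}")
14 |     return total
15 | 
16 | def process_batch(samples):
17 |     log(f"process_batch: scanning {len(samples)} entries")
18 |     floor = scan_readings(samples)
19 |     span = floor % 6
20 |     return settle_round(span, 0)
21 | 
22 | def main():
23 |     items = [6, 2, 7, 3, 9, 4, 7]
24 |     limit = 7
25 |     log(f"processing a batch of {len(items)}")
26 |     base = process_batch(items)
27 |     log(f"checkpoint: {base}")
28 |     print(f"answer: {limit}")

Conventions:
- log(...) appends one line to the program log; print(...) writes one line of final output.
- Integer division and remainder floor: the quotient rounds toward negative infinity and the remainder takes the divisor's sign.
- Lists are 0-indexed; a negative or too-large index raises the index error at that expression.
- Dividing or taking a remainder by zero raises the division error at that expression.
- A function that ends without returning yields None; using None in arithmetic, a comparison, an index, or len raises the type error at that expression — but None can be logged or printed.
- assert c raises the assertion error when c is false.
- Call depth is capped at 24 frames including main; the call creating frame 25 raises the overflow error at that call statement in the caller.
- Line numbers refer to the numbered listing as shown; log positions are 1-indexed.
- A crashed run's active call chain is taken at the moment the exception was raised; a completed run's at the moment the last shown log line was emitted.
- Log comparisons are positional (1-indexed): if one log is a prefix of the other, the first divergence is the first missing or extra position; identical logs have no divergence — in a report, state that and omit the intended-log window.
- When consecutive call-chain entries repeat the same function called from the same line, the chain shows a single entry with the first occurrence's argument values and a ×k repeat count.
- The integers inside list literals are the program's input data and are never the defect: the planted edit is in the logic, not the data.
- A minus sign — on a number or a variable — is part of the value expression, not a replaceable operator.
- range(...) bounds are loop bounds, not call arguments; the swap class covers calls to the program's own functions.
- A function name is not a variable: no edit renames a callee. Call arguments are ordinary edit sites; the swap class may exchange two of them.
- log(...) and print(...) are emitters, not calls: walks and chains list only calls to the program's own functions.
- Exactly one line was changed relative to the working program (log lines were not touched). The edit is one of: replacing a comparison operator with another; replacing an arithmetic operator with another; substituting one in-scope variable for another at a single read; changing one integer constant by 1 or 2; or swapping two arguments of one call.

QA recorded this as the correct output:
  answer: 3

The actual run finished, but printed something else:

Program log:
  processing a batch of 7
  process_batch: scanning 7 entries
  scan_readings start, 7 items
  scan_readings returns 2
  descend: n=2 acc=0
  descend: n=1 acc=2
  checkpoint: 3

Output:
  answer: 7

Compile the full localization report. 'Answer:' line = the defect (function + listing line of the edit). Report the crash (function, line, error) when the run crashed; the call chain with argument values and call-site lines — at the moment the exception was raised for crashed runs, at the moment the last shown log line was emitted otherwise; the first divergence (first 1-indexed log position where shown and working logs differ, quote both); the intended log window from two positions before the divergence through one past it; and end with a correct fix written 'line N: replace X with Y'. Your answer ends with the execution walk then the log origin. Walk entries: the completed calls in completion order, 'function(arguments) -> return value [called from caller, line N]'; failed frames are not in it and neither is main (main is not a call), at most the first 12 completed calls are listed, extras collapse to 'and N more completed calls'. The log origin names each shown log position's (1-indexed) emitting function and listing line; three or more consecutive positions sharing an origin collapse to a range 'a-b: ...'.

Answer: the defect is in main at line 28.
The tell: No log line changed; the fault shows up purely in the output.
Call chain: main.
First divergence: none — the logs agree in full.
Execution walk:
  scan_readings([6, 2, 7, 3, 9, 4, 7]) -> 2  [called from process_batch, line 18]
  settle_round(0, 3) -> 3  [called from settle_round, line 5]
  settle_round(1, 2) -> 3  [called from settle_round, line 5]
  settle_round(2, 0) -> 3  [called from process_batch, line 20]
  process_batch([6, 2, 7, 3, 9, 4, 7]) -> 3  [called from main, line 26]
Log line origins:
  1: emitted by main (line 25)
  2: emitted by process_batch (line 17)
  3: emitted by scan_readings (line 8)
  4: emitted by scan_readings (line 13)
  5: emitted by settle_round (line 4)
  6: emitted by settle_round (line 4)
  7: emitted by main (line 27)
A correct fix: line 28: replace `limit` with `base`.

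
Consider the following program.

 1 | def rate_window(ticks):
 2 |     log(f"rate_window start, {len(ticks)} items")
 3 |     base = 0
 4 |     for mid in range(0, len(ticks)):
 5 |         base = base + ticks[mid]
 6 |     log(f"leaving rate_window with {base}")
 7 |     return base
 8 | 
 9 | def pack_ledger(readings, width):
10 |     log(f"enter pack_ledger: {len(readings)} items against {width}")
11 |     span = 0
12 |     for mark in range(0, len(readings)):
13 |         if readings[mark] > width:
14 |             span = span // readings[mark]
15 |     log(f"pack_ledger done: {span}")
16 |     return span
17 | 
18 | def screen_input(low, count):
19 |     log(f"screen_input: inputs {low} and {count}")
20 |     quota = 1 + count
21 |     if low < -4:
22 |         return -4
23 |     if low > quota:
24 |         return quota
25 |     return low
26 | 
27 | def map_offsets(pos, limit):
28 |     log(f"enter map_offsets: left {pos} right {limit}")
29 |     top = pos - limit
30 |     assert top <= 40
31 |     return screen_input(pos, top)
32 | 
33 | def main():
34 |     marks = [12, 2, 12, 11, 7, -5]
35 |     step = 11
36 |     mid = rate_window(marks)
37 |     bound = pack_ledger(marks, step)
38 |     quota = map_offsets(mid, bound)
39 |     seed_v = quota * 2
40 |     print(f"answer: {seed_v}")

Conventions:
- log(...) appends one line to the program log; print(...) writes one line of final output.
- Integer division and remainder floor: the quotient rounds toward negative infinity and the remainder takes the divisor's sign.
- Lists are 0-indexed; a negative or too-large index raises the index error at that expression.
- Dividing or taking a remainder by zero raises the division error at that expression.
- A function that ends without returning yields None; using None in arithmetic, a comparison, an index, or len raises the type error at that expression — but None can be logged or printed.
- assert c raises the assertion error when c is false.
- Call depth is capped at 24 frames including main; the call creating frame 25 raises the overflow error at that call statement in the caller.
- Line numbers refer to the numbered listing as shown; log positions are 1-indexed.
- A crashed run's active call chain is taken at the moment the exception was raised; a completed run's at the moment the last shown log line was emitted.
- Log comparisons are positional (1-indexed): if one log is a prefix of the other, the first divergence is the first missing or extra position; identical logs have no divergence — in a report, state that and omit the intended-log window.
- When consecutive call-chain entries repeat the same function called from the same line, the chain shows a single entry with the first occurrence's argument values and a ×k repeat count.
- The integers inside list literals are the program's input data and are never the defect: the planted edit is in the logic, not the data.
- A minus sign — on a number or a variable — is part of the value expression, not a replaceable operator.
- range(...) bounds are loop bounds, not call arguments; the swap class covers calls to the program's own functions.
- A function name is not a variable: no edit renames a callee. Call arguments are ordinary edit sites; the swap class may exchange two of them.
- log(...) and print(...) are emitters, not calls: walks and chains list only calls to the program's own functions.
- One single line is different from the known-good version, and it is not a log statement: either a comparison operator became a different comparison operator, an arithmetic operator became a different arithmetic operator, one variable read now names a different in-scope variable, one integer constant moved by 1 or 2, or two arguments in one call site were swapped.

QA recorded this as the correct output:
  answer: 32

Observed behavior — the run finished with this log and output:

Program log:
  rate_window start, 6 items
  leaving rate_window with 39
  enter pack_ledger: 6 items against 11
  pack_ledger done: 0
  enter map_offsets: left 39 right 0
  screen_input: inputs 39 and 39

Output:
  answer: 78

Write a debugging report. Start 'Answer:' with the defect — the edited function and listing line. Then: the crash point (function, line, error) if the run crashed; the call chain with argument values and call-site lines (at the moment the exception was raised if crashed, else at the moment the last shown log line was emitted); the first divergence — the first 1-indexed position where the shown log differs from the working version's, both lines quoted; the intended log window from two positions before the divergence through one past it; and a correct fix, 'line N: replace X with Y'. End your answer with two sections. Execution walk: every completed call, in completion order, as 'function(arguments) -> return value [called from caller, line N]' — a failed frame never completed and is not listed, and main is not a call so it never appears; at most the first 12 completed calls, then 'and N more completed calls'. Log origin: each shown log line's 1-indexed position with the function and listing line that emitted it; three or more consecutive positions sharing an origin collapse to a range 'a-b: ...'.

Answer: the defect is in pack_ledger at line 14.
Key fact: The log first diverges at position 4: the faulty run prints 'pack_ledger done: 0' where the working version prints 'pack_ledger done: 24'.
Call chain: main -> map_offsets(39, 0) (called at line 38) -> screen_input(39, 39) (called at line 31).
First divergence: position 4 — shown 'pack_ledger done: 0', intended 'pack_ledger done: 24'.
Intended log window:
  2: leaving rate_window with 39
  3: enter pack_ledger: 6 items against 11
  4: pack_ledger done: 24
  5: enter map_offsets: left 39 right 24
Execution walk:
  rate_window([12, 2, 12, 11, 7, -5]) -> 39  [called from main, line 36]
  pack_ledger([12, 2, 12, 11, 7, -5], 11) -> 0  [called from main, line 37]
  screen_input(39, 39) -> 39  [called from map_offsets, line 31]
  map_offsets(39, 0) -> 39  [called from main, line 38]
Log origin:
  1: from rate_window, line 2
  2: from rate_window, line 6
  3: from pack_ledger, line 10
  4: from pack_ledger, line 15
  5: from map_offsets, line 28
  6: from screen_input, line 19
A correct fix: line 14: replace `//` with `+`.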